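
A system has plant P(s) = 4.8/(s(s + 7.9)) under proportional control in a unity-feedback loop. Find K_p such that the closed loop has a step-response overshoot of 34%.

From %OS = 100·exp(−πζ/√(1−ζ²)) = 34%, ζ = −ln(0.34)/√(π²+ln²(0.34)) = 0.3248.
Characteristic equation s² + 7.9s + 4.8K_p = 0 gives ζ = 7.9/(2√(4.8K_p)).
Setting ζ = 0.3248: √(4.8K_p) = 7.9/(2·0.3248) = 12.16, so K_p = 147.9/4.8 = 30.8.

K_p = 30.8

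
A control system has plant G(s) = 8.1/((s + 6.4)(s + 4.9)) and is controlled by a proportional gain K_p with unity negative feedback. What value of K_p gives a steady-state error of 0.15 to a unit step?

Steady-state error for a unit step on this type-0 loop is 1/(1 + K_p·G(0)).
G(0) = 0.2583. Require 1/(1 + K_p·0.2583) = 0.15, so 1 + 0.2583·K_p = 6.667.
K_p = (6.667 − 1)/0.2583 = 21.9.

K_p = 21.9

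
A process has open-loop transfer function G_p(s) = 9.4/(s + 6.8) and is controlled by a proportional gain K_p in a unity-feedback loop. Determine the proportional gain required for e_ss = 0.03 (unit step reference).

K_p = 23.4

The loop is type 0, so e_ss(step) = 1/(1 + K_pos) with K_pos = K_p·G_p(0).
G_p(0) = 1.382. Require 1/(1 + K_p·1.382) = 0.03, so 1 + 1.382·K_p = 33.33.
K_p = (33.33 − 1)/1.382 = 23.4.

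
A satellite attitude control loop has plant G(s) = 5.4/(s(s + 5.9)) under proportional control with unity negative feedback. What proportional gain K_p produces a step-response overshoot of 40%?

From %OS = 100·exp(−πζ/√(1−ζ²)) = 40%, ζ = −ln(0.4)/√(π²+ln²(0.4)) = 0.28.
Characteristic equation s² + 5.9s + 5.4K_p = 0 gives ζ = 5.9/(2√(5.4K_p)).
Setting ζ = 0.28: √(5.4K_p) = 5.9/(2·0.28) = 10.54, so K_p = 111/5.4 = 20.6.

K_p = 20.6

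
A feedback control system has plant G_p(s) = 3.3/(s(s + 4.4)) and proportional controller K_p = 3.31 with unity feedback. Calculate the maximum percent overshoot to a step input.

6.07%

The closed-loop denominator s² + 4.4s + 10.92 gives ω_n = √10.92 = 3.305 and ζ = 4.4/(2ω_n) = 0.6657.
%OS = 100·exp(−πζ/√(1−ζ²)) = 100·exp(−π·0.6657/√0.5569) = 6.07%.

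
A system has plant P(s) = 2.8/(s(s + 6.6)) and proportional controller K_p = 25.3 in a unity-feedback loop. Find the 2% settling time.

Closed-loop characteristic equation: s² + 6.6s + 70.84 = 0, so ω_n = 8.417 rad/s and ζ = 6.6/(2·8.417) = 0.3921.
2% settling time T_s ≈ 4/(ζω_n) = 4/3.3 = 1.21 s.

T_s ≈ 1.21 s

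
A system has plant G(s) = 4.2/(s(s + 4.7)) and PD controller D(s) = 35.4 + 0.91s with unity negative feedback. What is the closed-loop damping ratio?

ζ = 0.349

Forward path: (35.4 + 0.91s)·4.2/(s(s+4.7)). The closed-loop characteristic equation is s² + (4.7 + 4.2·0.91)s + 4.2·35.4 = 0.
That is s² + 8.522s + 148.7 = 0, so ω_n = 12.19 rad/s and ζ = 8.522/(2·12.19) = 0.3495.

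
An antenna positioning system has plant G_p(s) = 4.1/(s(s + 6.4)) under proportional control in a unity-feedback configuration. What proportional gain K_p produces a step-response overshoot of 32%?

From %OS = 100·exp(−πζ/√(1−ζ²)) = 32%, ζ = −ln(0.32)/√(π²+ln²(0.32)) = 0.341.
Characteristic equation s² + 6.4s + 4.1K_p = 0 gives ζ = 6.4/(2√(4.1K_p)).
Setting ζ = 0.341: √(4.1K_p) = 6.4/(2·0.341) = 9.385, so K_p = 88.08/4.1 = 21.5.

K_p = 21.5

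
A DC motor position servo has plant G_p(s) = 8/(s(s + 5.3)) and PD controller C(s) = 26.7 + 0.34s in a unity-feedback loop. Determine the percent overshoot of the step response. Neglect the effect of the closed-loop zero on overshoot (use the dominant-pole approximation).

Forward path: (26.7 + 0.34s)·8/(s(s+5.3)). The closed-loop characteristic equation is s² + (5.3 + 8·0.34)s + 8·26.7 = 0.
That is s² + 8.02s + 213.6 = 0, so ω_n = 14.62 rad/s and ζ = 8.02/(2·14.62) = 0.2744.
%OS = 100·exp(−πζ/√(1−ζ²)) = 40.8%.

40.8%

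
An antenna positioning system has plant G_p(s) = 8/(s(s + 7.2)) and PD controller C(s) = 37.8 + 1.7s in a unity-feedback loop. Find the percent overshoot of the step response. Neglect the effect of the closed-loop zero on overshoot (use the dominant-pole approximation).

Forward path: (37.8 + 1.7s)·8/(s(s+7.2)). The closed-loop characteristic equation is s² + (7.2 + 8·1.7)s + 8·37.8 = 0.
That is s² + 20.8s + 302.4 = 0, so ω_n = 17.39 rad/s and ζ = 20.8/(2·17.39) = 0.5981.
%OS = 100·exp(−πζ/√(1−ζ²)) = 9.59%.

9.59%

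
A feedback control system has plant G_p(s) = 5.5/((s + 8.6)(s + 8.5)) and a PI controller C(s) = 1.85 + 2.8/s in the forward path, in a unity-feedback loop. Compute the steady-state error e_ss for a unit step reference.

0

The open loop C(s)G_p(s) has a pole at the origin (type 1), so the static position error constant is infinite and e_ss = 1/(1+∞) = 0.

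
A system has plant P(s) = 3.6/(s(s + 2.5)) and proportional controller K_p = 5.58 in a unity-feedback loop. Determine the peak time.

From 1 + K_pP(s) = 0: s² + 2.5s + 20.09 = 0 ⇒ ω_n = 4.482, ζ = 0.2789.
Damped frequency ω_d = ω_n√(1−ζ²) = 4.304 rad/s, so peak time T_p = π/ω_d = 0.73 s.

T_p = 0.73 s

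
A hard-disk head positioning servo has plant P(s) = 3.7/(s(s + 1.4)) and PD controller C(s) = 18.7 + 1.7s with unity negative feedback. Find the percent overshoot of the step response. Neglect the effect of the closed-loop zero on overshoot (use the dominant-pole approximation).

19.4%

Forward path: (18.7 + 1.7s)·3.7/(s(s+1.4)). The closed-loop characteristic equation is s² + (1.4 + 3.7·1.7)s + 3.7·18.7 = 0.
That is s² + 7.69s + 69.19 = 0, so ω_n = 8.318 rad/s and ζ = 7.69/(2·8.318) = 0.4622.
%OS = 100·exp(−πζ/√(1−ζ²)) = 19.4%.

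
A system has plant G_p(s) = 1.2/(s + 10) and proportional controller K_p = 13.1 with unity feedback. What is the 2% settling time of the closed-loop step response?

Closed-loop transfer function: T(s) = K_p·G_p(s)/(1 + K_p·G_p(s)) = 15.72/(s + 10 + 15.72) = 15.72/(s + 25.72).
Time constant τ = 1/25.72 = 0.03888 s, so the 2% settling time is about 4τ = 0.156 s.

T_s ≈ 0.156 s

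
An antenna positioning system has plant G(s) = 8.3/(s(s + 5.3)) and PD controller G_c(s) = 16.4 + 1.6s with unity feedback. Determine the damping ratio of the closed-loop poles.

ζ = 0.796

Forward path: (16.4 + 1.6s)·8.3/(s(s+5.3)). The closed-loop characteristic equation is s² + (5.3 + 8.3·1.6)s + 8.3·16.4 = 0.
That is s² + 18.58s + 136.1 = 0, so ω_n = 11.67 rad/s and ζ = 18.58/(2·11.67) = 0.7963.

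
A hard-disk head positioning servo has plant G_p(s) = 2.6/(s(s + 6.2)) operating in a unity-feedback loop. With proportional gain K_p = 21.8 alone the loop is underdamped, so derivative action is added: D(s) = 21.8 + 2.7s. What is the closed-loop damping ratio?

Forward path: (21.8 + 2.7s)·2.6/(s(s+6.2)). The closed-loop characteristic equation is s² + (6.2 + 2.6·2.7)s + 2.6·21.8 = 0.
That is s² + 13.22s + 56.68 = 0, so ω_n = 7.529 rad/s and ζ = 13.22/(2·7.529) = 0.878.

ζ = 0.878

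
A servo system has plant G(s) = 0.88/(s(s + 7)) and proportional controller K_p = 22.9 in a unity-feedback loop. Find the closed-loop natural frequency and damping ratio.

ω_n = 4.49 rad/s, ζ = 0.78

With unity feedback the closed-loop characteristic equation is s² + 7s + 22.9·0.88 = s² + 7s + 20.15 = 0.
Matching s² + 2ζω_n s + ω_n²: ω_n = √20.15 = 4.489 rad/s and 2ζω_n = 7, so ζ = 7/(2·4.489) = 0.78.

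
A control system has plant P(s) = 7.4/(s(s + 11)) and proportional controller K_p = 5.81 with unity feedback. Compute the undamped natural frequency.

The closed-loop denominator is s(s+11) + 5.81·7.4 = s² + 11s + 42.99.
So ω_n² = 42.99 ⇒ ω_n = 6.557 rad/s, and ζ = 11/(2ω_n) = 0.839.

ω_n = 6.56 rad/s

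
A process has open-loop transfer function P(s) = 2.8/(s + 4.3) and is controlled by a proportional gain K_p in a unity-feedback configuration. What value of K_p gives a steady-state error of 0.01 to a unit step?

K_p = 152

Steady-state error for a unit step on this type-0 loop is 1/(1 + K_p·P(0)).
P(0) = 0.6512. Require 1/(1 + K_p·0.6512) = 0.01, so 1 + 0.6512·K_p = 100.
K_p = (100 − 1)/0.6512 = 152.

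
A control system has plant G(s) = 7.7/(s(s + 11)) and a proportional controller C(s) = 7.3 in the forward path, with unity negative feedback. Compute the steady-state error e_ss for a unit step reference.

0

The open loop C(s)G(s) has a pole at the origin (type 1), so the static position error constant is infinite and e_ss = 1/(1+∞) = 0.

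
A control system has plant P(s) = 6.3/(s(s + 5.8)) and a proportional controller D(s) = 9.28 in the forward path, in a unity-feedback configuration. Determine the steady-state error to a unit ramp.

0.0992

The loop has one pole at the origin (type 1). Velocity error constant K_v = lim_{s→0} s·D(s)P(s) = 9.28·6.3/5.8 = 10.08.
Steady-state error to a unit ramp: e_ss = 1/K_v = 0.0992.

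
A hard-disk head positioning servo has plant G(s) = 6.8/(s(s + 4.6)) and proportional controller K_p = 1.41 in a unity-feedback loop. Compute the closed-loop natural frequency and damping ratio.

ω_n = 3.1 rad/s, ζ = 0.743

With unity feedback the closed-loop characteristic equation is s² + 4.6s + 1.41·6.8 = s² + 4.6s + 9.588 = 0.
So ω_n² = 9.588 ⇒ ω_n = 3.096 rad/s, and ζ = 4.6/(2ω_n) = 0.743.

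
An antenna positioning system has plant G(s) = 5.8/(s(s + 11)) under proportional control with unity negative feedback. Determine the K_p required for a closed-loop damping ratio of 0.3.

Closed-loop characteristic equation: s² + 11s + K_p·5.8 = 0.
So ω_n = √(5.8K_p) and 2ζω_n = 11, giving ζ = 11/(2√(5.8K_p)).
Setting ζ = 0.3: √(5.8K_p) = 11/(2·0.3) = 18.33, so K_p = 336.1/5.8 = 58.

K_p = 58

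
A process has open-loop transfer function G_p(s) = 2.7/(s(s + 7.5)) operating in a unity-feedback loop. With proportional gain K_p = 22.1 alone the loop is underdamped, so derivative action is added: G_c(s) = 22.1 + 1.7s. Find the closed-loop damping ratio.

ζ = 0.783

Forward path: (22.1 + 1.7s)·2.7/(s(s+7.5)). The closed-loop characteristic equation is s² + (7.5 + 2.7·1.7)s + 2.7·22.1 = 0.
That is s² + 12.09s + 59.67 = 0, so ω_n = 7.725 rad/s and ζ = 12.09/(2·7.725) = 0.7826.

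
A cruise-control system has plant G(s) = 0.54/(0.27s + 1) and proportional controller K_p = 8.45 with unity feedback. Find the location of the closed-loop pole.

s = -20.6

Closed loop: T(s) = K_p·G/(1+K_p·G) = 4.563/(0.27s + 1 + 4.563), with pole at s = −(1 + 4.563)/0.27 = −20.6.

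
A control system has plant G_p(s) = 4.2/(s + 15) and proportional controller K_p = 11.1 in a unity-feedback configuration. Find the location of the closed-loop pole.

Closed-loop transfer function: T(s) = K_p·G_p(s)/(1 + K_p·G_p(s)) = 46.62/(s + 15 + 46.62) = 46.62/(s + 61.62).
The closed-loop pole is at s = −61.62.

s = -61.62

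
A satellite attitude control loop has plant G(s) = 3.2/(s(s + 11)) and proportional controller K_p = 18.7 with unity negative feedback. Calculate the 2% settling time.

From 1 + K_pG(s) = 0: s² + 11s + 59.84 = 0 ⇒ ω_n = 7.736, ζ = 0.711.
2% settling time T_s ≈ 4/(ζω_n) = 4/5.5 = 0.727 s.

T_s ≈ 0.727 s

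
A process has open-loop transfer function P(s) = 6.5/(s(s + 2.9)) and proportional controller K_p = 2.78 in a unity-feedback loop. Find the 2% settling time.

T_s ≈ 2.76 s

From 1 + K_pP(s) = 0: s² + 2.9s + 18.07 = 0 ⇒ ω_n = 4.251, ζ = 0.3411.
2% settling time T_s ≈ 4/(ζω_n) = 4/1.45 = 2.76 s.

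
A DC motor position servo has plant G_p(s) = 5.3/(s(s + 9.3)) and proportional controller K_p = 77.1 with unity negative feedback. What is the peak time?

The closed-loop denominator s² + 9.3s + 408.6 gives ω_n = √408.6 = 20.21 and ζ = 9.3/(2ω_n) = 0.23.
Damped frequency ω_d = ω_n√(1−ζ²) = 19.67 rad/s, so peak time T_p = π/ω_d = 0.16 s.

T_p = 0.16 s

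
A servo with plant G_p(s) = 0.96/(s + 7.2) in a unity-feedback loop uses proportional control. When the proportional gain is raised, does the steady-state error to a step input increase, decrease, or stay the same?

e_ss = 1/(1 + K_p·G_p(0)); a larger K_p raises the denominator, so e_ss decreases.

decrease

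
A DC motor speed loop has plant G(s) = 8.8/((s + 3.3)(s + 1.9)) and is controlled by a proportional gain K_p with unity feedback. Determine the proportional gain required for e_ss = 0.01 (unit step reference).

Steady-state error for a unit step on this type-0 loop is 1/(1 + K_p·G(0)).
G(0) = 1.404. Require 1/(1 + K_p·1.404) = 0.01, so 1 + 1.404·K_p = 100.
K_p = (100 − 1)/1.404 = 70.5.

K_p = 70.5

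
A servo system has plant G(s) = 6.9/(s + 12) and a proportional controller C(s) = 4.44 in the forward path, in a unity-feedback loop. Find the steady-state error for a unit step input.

0.281

The loop is type 0. Static position error constant K_pos = C(0)·G(0) = 4.44·0.575 = 2.553.
Steady-state error to a unit step: e_ss = 1/(1+K_pos) = 1/3.553 = 0.281.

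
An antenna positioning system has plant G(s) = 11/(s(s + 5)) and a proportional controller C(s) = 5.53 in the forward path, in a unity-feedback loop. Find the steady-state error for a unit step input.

The open loop C(s)G(s) has a pole at the origin (type 1), so the static position error constant is infinite and e_ss = 1/(1+∞) = 0.

0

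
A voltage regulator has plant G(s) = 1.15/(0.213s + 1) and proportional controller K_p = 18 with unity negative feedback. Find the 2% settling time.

T_s ≈ 0.0393 s

Closed loop: T(s) = K_p·G/(1+K_p·G) = 20.7/(0.213s + 1 + 20.7), with pole at s = −(1 + 20.7)/0.213 = −101.9.
τ = 1/101.9 = 0.009816 s, so 2% settling time ≈ 4τ = 0.0393 s.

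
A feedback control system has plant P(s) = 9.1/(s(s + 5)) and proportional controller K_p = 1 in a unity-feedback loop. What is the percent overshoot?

0.954%

Closed-loop characteristic equation: s² + 5s + 9.1 = 0, so ω_n = 3.017 rad/s and ζ = 5/(2·3.017) = 0.8287.
%OS = 100·exp(−πζ/√(1−ζ²)) = 100·exp(−π·0.8287/√0.3132) = 0.954%.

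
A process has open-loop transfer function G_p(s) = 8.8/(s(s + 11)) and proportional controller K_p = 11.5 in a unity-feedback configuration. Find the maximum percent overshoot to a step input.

From 1 + K_pG_p(s) = 0: s² + 11s + 101.2 = 0 ⇒ ω_n = 10.06, ζ = 0.5467.
%OS = 100·exp(−πζ/√(1−ζ²)) = 100·exp(−π·0.5467/√0.7011) = 12.9%.

12.9%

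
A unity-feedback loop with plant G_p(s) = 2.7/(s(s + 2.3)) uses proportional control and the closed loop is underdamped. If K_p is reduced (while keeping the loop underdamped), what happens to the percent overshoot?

ζ = 2.3/(2√(2.7K_p)) rises as K_p falls; higher damping means less overshoot.

decrease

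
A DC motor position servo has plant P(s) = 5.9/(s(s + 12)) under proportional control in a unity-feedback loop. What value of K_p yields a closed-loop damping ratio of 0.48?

K_p = 26.5

Closed-loop characteristic equation: s² + 12s + K_p·5.9 = 0.
So ω_n = √(5.9K_p) and 2ζω_n = 12, giving ζ = 12/(2√(5.9K_p)).
Setting ζ = 0.48: √(5.9K_p) = 12/(2·0.48) = 12.5, so K_p = 156.2/5.9 = 26.5.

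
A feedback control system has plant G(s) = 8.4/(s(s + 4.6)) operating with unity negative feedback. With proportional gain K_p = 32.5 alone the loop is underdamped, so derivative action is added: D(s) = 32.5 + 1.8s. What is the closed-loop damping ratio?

ζ = 0.597

Forward path: (32.5 + 1.8s)·8.4/(s(s+4.6)). The closed-loop characteristic equation is s² + (4.6 + 8.4·1.8)s + 8.4·32.5 = 0.
That is s² + 19.72s + 273 = 0, so ω_n = 16.52 rad/s and ζ = 19.72/(2·16.52) = 0.5968.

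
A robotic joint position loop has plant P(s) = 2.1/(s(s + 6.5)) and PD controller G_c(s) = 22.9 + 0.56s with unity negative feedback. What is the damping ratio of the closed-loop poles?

Forward path: (22.9 + 0.56s)·2.1/(s(s+6.5)). The closed-loop characteristic equation is s² + (6.5 + 2.1·0.56)s + 2.1·22.9 = 0.
That is s² + 7.676s + 48.09 = 0, so ω_n = 6.935 rad/s and ζ = 7.676/(2·6.935) = 0.5534.

ζ = 0.553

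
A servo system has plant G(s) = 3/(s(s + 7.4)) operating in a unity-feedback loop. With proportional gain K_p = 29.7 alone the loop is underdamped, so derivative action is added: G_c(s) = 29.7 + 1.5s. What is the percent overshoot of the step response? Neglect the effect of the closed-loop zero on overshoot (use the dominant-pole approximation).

Forward path: (29.7 + 1.5s)·3/(s(s+7.4)). The closed-loop characteristic equation is s² + (7.4 + 3·1.5)s + 3·29.7 = 0.
That is s² + 11.9s + 89.1 = 0, so ω_n = 9.439 rad/s and ζ = 11.9/(2·9.439) = 0.6303.
%OS = 100·exp(−πζ/√(1−ζ²)) = 7.8%.

7.8%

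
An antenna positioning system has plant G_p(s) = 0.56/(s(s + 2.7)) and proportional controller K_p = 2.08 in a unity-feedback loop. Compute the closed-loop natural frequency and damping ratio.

1 + K_p·G_p(s) = 0 gives s² + 2.7s + 1.165 = 0.
Matching s² + 2ζω_n s + ω_n²: ω_n = √1.165 = 1.079 rad/s and 2ζω_n = 2.7, so ζ = 2.7/(2·1.079) = 1.25.

ω_n = 1.08 rad/s, ζ = 1.25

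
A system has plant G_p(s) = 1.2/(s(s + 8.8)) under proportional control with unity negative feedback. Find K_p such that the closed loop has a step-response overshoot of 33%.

From %OS = 100·exp(−πζ/√(1−ζ²)) = 33%, ζ = −ln(0.33)/√(π²+ln²(0.33)) = 0.3328.
Characteristic equation s² + 8.8s + 1.2K_p = 0 gives ζ = 8.8/(2√(1.2K_p)).
Setting ζ = 0.3328: √(1.2K_p) = 8.8/(2·0.3328) = 13.22, so K_p = 174.8/1.2 = 146.

K_p = 146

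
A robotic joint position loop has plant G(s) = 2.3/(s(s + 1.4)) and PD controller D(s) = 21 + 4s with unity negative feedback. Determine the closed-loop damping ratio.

Forward path: (21 + 4s)·2.3/(s(s+1.4)). The closed-loop characteristic equation is s² + (1.4 + 2.3·4)s + 2.3·21 = 0.
That is s² + 10.6s + 48.3 = 0, so ω_n = 6.95 rad/s and ζ = 10.6/(2·6.95) = 0.7626.

ζ = 0.763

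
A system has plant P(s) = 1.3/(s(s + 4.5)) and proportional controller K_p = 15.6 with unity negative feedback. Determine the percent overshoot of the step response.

From 1 + K_pP(s) = 0: s² + 4.5s + 20.28 = 0 ⇒ ω_n = 4.503, ζ = 0.4996.
%OS = 100·exp(−πζ/√(1−ζ²)) = 100·exp(−π·0.4996/√0.7504) = 16.3%.

16.3%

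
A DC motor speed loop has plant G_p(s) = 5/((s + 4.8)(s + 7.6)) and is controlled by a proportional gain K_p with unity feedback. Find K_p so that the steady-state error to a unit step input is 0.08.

For a type-0 loop with proportional control, e_ss = 1/(1 + K_p·G_p(0)).
G_p(0) = 0.1371. Require 1/(1 + K_p·0.1371) = 0.08, so 1 + 0.1371·K_p = 12.5.
K_p = (12.5 − 1)/0.1371 = 83.9.

K_p = 83.9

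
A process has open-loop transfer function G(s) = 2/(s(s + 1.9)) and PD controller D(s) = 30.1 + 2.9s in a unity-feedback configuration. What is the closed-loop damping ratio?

ζ = 0.496

Forward path: (30.1 + 2.9s)·2/(s(s+1.9)). The closed-loop characteristic equation is s² + (1.9 + 2·2.9)s + 2·30.1 = 0.
That is s² + 7.7s + 60.2 = 0, so ω_n = 7.759 rad/s and ζ = 7.7/(2·7.759) = 0.4962.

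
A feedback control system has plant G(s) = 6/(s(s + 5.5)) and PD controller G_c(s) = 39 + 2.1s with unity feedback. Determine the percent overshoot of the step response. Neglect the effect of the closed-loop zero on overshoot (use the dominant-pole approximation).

9.97%

Forward path: (39 + 2.1s)·6/(s(s+5.5)). The closed-loop characteristic equation is s² + (5.5 + 6·2.1)s + 6·39 = 0.
That is s² + 18.1s + 234 = 0, so ω_n = 15.3 rad/s and ζ = 18.1/(2·15.3) = 0.5916.
%OS = 100·exp(−πζ/√(1−ζ²)) = 9.97%.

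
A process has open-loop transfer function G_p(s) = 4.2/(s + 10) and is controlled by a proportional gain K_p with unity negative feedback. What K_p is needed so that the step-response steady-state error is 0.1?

Steady-state error for a unit step on this type-0 loop is 1/(1 + K_p·G_p(0)).
G_p(0) = 0.42. Require 1/(1 + K_p·0.42) = 0.1, so 1 + 0.42·K_p = 10.
K_p = (10 − 1)/0.42 = 21.4.

K_p = 21.4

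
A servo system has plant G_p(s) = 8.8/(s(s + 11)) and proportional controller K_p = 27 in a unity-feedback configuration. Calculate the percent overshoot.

Closed-loop characteristic equation: s² + 11s + 237.6 = 0, so ω_n = 15.41 rad/s and ζ = 11/(2·15.41) = 0.3568.
%OS = 100·exp(−πζ/√(1−ζ²)) = 100·exp(−π·0.3568/√0.8727) = 30.1%.

30.1%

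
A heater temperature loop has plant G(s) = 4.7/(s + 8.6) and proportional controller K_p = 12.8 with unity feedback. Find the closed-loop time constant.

Closed-loop transfer function: T(s) = K_p·G(s)/(1 + K_p·G(s)) = 60.16/(s + 8.6 + 60.16) = 60.16/(s + 68.76).
Time constant τ = 1/68.76 = 0.0145 s.

τ = 0.0145 s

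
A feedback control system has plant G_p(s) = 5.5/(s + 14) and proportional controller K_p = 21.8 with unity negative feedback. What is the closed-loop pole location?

Closed-loop transfer function: T(s) = K_p·G_p(s)/(1 + K_p·G_p(s)) = 119.9/(s + 14 + 119.9) = 119.9/(s + 133.9).
The closed-loop pole is at s = −133.9.

s = -133.9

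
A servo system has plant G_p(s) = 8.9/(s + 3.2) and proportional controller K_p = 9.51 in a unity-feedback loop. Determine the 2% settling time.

T_s ≈ 0.0455 s

Closed-loop transfer function: T(s) = K_p·G_p(s)/(1 + K_p·G_p(s)) = 84.64/(s + 3.2 + 84.64) = 84.64/(s + 87.84).
Time constant τ = 1/87.84 = 0.01138 s, so the 2% settling time is about 4τ = 0.0455 s.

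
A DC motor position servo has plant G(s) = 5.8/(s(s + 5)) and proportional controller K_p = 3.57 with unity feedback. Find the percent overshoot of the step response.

Closed-loop characteristic equation: s² + 5s + 20.71 = 0, so ω_n = 4.55 rad/s and ζ = 5/(2·4.55) = 0.5494.
%OS = 100·exp(−πζ/√(1−ζ²)) = 100·exp(−π·0.5494/√0.6982) = 12.7%.

12.7%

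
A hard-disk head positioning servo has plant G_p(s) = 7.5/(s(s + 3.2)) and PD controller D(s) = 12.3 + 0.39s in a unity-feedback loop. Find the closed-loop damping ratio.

Forward path: (12.3 + 0.39s)·7.5/(s(s+3.2)). The closed-loop characteristic equation is s² + (3.2 + 7.5·0.39)s + 7.5·12.3 = 0.
That is s² + 6.125s + 92.25 = 0, so ω_n = 9.605 rad/s and ζ = 6.125/(2·9.605) = 0.3189.

ζ = 0.319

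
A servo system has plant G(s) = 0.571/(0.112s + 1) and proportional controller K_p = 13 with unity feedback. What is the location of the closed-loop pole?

Closed loop: T(s) = K_p·G/(1+K_p·G) = 7.423/(0.112s + 1 + 7.423), with pole at s = −(1 + 7.423)/0.112 = −75.21.

s = -75.21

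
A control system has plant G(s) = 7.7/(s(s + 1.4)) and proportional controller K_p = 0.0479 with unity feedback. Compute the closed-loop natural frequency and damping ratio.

ω_n = 0.607 rad/s, ζ = 1.15

The closed-loop denominator is s(s+1.4) + 0.0479·7.7 = s² + 1.4s + 0.3688.
Matching s² + 2ζω_n s + ω_n²: ω_n = √0.3688 = 0.6073 rad/s and 2ζω_n = 1.4, so ζ = 1.4/(2·0.6073) = 1.15.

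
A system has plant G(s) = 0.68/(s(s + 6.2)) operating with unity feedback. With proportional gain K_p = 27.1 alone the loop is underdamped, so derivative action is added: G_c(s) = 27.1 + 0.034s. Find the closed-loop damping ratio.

Forward path: (27.1 + 0.034s)·0.68/(s(s+6.2)). The closed-loop characteristic equation is s² + (6.2 + 0.68·0.034)s + 0.68·27.1 = 0.
That is s² + 6.223s + 18.43 = 0, so ω_n = 4.293 rad/s and ζ = 6.223/(2·4.293) = 0.7248.

ζ = 0.725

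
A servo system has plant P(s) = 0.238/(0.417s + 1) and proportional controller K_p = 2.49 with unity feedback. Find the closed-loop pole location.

Closed loop: T(s) = K_p·P/(1+K_p·P) = 0.5926/(0.417s + 1 + 0.5926), with pole at s = −(1 + 0.5926)/0.417 = −3.819.

s = -3.819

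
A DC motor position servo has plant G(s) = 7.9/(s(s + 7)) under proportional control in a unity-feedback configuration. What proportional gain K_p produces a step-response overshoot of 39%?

K_p = 18.8

From %OS = 100·exp(−πζ/√(1−ζ²)) = 39%, ζ = −ln(0.39)/√(π²+ln²(0.39)) = 0.2871.
Characteristic equation s² + 7s + 7.9K_p = 0 gives ζ = 7/(2√(7.9K_p)).
Setting ζ = 0.2871: √(7.9K_p) = 7/(2·0.2871) = 12.19, so K_p = 148.6/7.9 = 18.8.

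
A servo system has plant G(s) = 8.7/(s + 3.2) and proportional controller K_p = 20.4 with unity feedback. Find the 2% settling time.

Closed-loop transfer function: T(s) = K_p·G(s)/(1 + K_p·G(s)) = 177.5/(s + 3.2 + 177.5) = 177.5/(s + 180.7).
Time constant τ = 1/180.7 = 0.005535 s, so the 2% settling time is about 4τ = 0.0221 s.

T_s ≈ 0.0221 s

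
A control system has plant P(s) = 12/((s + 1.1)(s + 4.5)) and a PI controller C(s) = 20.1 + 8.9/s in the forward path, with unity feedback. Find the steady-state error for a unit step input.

The open loop C(s)P(s) has a pole at the origin (type 1), so the static position error constant is infinite and e_ss = 1/(1+∞) = 0.

0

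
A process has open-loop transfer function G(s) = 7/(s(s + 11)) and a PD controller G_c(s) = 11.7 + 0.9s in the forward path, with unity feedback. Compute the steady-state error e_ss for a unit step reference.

The open loop G_c(s)G(s) has a pole at the origin (type 1), so the static position error constant is infinite and e_ss = 1/(1+∞) = 0.

0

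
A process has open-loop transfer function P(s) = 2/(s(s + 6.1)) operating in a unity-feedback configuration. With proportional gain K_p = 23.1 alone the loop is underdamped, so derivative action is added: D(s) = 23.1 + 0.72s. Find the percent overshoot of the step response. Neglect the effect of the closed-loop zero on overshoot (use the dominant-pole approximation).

Forward path: (23.1 + 0.72s)·2/(s(s+6.1)). The closed-loop characteristic equation is s² + (6.1 + 2·0.72)s + 2·23.1 = 0.
That is s² + 7.54s + 46.2 = 0, so ω_n = 6.797 rad/s and ζ = 7.54/(2·6.797) = 0.5547.
%OS = 100·exp(−πζ/√(1−ζ²)) = 12.3%.

12.3%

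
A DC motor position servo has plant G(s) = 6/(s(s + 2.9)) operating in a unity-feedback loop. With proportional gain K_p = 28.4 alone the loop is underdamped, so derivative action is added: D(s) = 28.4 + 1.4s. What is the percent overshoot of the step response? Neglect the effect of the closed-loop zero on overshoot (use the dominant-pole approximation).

22.1%

Forward path: (28.4 + 1.4s)·6/(s(s+2.9)). The closed-loop characteristic equation is s² + (2.9 + 6·1.4)s + 6·28.4 = 0.
That is s² + 11.3s + 170.4 = 0, so ω_n = 13.05 rad/s and ζ = 11.3/(2·13.05) = 0.4328.
%OS = 100·exp(−πζ/√(1−ζ²)) = 22.1%.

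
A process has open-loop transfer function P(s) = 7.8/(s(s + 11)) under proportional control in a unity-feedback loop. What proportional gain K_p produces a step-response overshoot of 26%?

K_p = 25

From %OS = 100·exp(−πζ/√(1−ζ²)) = 26%, ζ = −ln(0.26)/√(π²+ln²(0.26)) = 0.3941.
Characteristic equation s² + 11s + 7.8K_p = 0 gives ζ = 11/(2√(7.8K_p)).
Setting ζ = 0.3941: √(7.8K_p) = 11/(2·0.3941) = 13.96, so K_p = 194.8/7.8 = 25.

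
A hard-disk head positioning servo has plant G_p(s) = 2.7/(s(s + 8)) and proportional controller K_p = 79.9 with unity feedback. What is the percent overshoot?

From 1 + K_pG_p(s) = 0: s² + 8s + 215.7 = 0 ⇒ ω_n = 14.69, ζ = 0.2723.
%OS = 100·exp(−πζ/√(1−ζ²)) = 100·exp(−π·0.2723/√0.9258) = 41.1%.

41.1%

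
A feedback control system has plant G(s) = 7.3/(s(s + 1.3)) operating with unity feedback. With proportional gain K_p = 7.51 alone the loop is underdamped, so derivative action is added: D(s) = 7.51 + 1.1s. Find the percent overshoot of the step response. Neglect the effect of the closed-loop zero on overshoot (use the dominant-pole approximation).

Forward path: (7.51 + 1.1s)·7.3/(s(s+1.3)). The closed-loop characteristic equation is s² + (1.3 + 7.3·1.1)s + 7.3·7.51 = 0.
That is s² + 9.33s + 54.82 = 0, so ω_n = 7.404 rad/s and ζ = 9.33/(2·7.404) = 0.63.
%OS = 100·exp(−πζ/√(1−ζ²)) = 7.82%.

7.82%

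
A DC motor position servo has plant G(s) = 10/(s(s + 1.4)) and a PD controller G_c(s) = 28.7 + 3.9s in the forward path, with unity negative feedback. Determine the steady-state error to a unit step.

0

The open loop G_c(s)G(s) has a pole at the origin (type 1), so the static position error constant is infinite and e_ss = 1/(1+∞) = 0.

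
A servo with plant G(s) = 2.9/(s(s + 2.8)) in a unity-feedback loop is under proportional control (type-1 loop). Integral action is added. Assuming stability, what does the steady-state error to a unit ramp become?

The integrator raises the loop to type 2, so K_v → ∞ and e_ss to a ramp is zero.

0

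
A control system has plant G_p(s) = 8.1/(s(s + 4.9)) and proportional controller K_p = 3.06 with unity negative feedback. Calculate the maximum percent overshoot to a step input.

16.9%

Closed-loop characteristic equation: s² + 4.9s + 24.79 = 0, so ω_n = 4.979 rad/s and ζ = 4.9/(2·4.979) = 0.4921.
%OS = 100·exp(−πζ/√(1−ζ²)) = 100·exp(−π·0.4921/√0.7578) = 16.9%.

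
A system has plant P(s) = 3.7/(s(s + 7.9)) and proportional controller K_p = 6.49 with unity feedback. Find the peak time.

T_p = 1.08 s

Closed-loop characteristic equation: s² + 7.9s + 24.01 = 0, so ω_n = 4.9 rad/s and ζ = 7.9/(2·4.9) = 0.8061.
Damped frequency ω_d = ω_n√(1−ζ²) = 2.9 rad/s, so peak time T_p = π/ω_d = 1.08 s.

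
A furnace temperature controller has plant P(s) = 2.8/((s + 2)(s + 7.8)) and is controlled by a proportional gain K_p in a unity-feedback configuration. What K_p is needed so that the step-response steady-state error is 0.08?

K_p = 64.1

Steady-state error for a unit step on this type-0 loop is 1/(1 + K_p·P(0)).
P(0) = 0.1795. Require 1/(1 + K_p·0.1795) = 0.08, so 1 + 0.1795·K_p = 12.5.
K_p = (12.5 − 1)/0.1795 = 64.1.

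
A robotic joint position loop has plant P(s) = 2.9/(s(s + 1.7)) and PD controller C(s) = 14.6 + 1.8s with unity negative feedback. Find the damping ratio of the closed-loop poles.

ζ = 0.532

Forward path: (14.6 + 1.8s)·2.9/(s(s+1.7)). The closed-loop characteristic equation is s² + (1.7 + 2.9·1.8)s + 2.9·14.6 = 0.
That is s² + 6.92s + 42.34 = 0, so ω_n = 6.507 rad/s and ζ = 6.92/(2·6.507) = 0.5317.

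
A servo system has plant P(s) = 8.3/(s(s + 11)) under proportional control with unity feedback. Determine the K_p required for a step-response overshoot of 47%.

K_p = 66.7

From %OS = 100·exp(−πζ/√(1−ζ²)) = 47%, ζ = −ln(0.47)/√(π²+ln²(0.47)) = 0.2337.
Characteristic equation s² + 11s + 8.3K_p = 0 gives ζ = 11/(2√(8.3K_p)).
Setting ζ = 0.2337: √(8.3K_p) = 11/(2·0.2337) = 23.54, so K_p = 554/8.3 = 66.7.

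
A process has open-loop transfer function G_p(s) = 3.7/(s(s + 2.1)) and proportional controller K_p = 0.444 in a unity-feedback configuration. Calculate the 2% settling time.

Closed-loop characteristic equation: s² + 2.1s + 1.643 = 0, so ω_n = 1.282 rad/s and ζ = 2.1/(2·1.282) = 0.8192.
2% settling time T_s ≈ 4/(ζω_n) = 4/1.05 = 3.81 s.

T_s ≈ 3.81 s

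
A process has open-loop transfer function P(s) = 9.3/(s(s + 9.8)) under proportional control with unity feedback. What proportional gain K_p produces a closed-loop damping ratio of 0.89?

Closed-loop characteristic equation: s² + 9.8s + K_p·9.3 = 0.
So ω_n = √(9.3K_p) and 2ζω_n = 9.8, giving ζ = 9.8/(2√(9.3K_p)).
Setting ζ = 0.89: √(9.3K_p) = 9.8/(2·0.89) = 5.506, so K_p = 30.31/9.3 = 3.26.

K_p = 3.26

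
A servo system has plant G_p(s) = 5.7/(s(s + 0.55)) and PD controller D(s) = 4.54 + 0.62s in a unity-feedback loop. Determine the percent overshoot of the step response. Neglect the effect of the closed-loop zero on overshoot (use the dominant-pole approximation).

25.2%

Forward path: (4.54 + 0.62s)·5.7/(s(s+0.55)). The closed-loop characteristic equation is s² + (0.55 + 5.7·0.62)s + 5.7·4.54 = 0.
That is s² + 4.084s + 25.88 = 0, so ω_n = 5.087 rad/s and ζ = 4.084/(2·5.087) = 0.4014.
%OS = 100·exp(−πζ/√(1−ζ²)) = 25.2%.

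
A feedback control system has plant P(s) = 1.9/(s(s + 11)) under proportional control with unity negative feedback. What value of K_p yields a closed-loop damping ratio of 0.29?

K_p = 189

Closed-loop characteristic equation: s² + 11s + K_p·1.9 = 0.
So ω_n = √(1.9K_p) and 2ζω_n = 11, giving ζ = 11/(2√(1.9K_p)).
Setting ζ = 0.29: √(1.9K_p) = 11/(2·0.29) = 18.97, so K_p = 359.7/1.9 = 189.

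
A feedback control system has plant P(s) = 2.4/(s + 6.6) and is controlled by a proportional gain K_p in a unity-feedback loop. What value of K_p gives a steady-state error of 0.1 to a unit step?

For a type-0 loop with proportional control, e_ss = 1/(1 + K_p·P(0)).
P(0) = 0.3636. Require 1/(1 + K_p·0.3636) = 0.1, so 1 + 0.3636·K_p = 10.
K_p = (10 − 1)/0.3636 = 24.8.

K_p = 24.8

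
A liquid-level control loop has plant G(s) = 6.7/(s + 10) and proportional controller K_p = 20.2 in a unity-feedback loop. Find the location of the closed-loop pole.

s = -145.3

Closed-loop transfer function: T(s) = K_p·G(s)/(1 + K_p·G(s)) = 135.3/(s + 10 + 135.3) = 135.3/(s + 145.3).
The closed-loop pole is at s = −145.3.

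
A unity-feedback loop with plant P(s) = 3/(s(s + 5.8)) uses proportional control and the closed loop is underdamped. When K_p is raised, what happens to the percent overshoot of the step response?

Characteristic equation s² + 5.8s + K_p·3 = 0: raising K_p raises ω_n while 2ζω_n = 5.8 is fixed, so ζ falls and overshoot grows.

increase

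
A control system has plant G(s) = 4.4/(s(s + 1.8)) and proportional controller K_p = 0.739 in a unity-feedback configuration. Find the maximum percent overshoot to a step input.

16.4%

The closed-loop denominator s² + 1.8s + 3.252 gives ω_n = √3.252 = 1.803 and ζ = 1.8/(2ω_n) = 0.4991.
%OS = 100·exp(−πζ/√(1−ζ²)) = 100·exp(−π·0.4991/√0.7509) = 16.4%.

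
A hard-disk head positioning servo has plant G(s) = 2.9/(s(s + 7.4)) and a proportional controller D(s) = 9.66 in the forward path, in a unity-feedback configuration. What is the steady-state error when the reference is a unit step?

0

The open loop D(s)G(s) has a pole at the origin (type 1), so the static position error constant is infinite and e_ss = 1/(1+∞) = 0.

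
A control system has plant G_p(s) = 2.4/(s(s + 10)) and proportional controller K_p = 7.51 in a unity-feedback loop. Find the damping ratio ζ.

With unity feedback the closed-loop characteristic equation is s² + 10s + 7.51·2.4 = s² + 10s + 18.02 = 0.
So ω_n² = 18.02 ⇒ ω_n = 4.245 rad/s, and ζ = 10/(2ω_n) = 1.18.

ζ = 1.18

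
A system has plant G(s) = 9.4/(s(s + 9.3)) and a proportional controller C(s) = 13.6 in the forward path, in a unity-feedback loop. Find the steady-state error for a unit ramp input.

0.0727

The loop has one pole at the origin (type 1). Velocity error constant K_v = lim_{s→0} s·C(s)G(s) = 13.6·9.4/9.3 = 13.75.
Steady-state error to a unit ramp: e_ss = 1/K_v = 0.0727.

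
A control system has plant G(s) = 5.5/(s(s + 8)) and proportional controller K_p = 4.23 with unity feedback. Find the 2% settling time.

T_s ≈ 1 s

From 1 + K_pG(s) = 0: s² + 8s + 23.27 = 0 ⇒ ω_n = 4.823, ζ = 0.8293.
2% settling time T_s ≈ 4/(ζω_n) = 4/4 = 1 s.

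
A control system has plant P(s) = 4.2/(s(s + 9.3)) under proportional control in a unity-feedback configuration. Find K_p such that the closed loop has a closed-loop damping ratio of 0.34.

Closed-loop characteristic equation: s² + 9.3s + K_p·4.2 = 0.
So ω_n = √(4.2K_p) and 2ζω_n = 9.3, giving ζ = 9.3/(2√(4.2K_p)).
Setting ζ = 0.34: √(4.2K_p) = 9.3/(2·0.34) = 13.68, so K_p = 187/4.2 = 44.5.

K_p = 44.5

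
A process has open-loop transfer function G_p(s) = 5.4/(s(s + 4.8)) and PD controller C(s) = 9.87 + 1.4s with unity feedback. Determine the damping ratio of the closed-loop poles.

ζ = 0.847

Forward path: (9.87 + 1.4s)·5.4/(s(s+4.8)). The closed-loop characteristic equation is s² + (4.8 + 5.4·1.4)s + 5.4·9.87 = 0.
That is s² + 12.36s + 53.3 = 0, so ω_n = 7.301 rad/s and ζ = 12.36/(2·7.301) = 0.8465.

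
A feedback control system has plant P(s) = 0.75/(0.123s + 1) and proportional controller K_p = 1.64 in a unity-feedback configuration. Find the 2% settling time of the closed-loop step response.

T_s ≈ 0.221 s

Closed loop: T(s) = K_p·P/(1+K_p·P) = 1.23/(0.123s + 1 + 1.23), with pole at s = −(1 + 1.23)/0.123 = −18.13.
τ = 1/18.13 = 0.05516 s, so 2% settling time ≈ 4τ = 0.221 s.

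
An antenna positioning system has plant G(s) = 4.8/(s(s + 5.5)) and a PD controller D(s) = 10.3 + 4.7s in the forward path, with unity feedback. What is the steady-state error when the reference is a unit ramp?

0.111

The loop has one pole at the origin (type 1). Velocity error constant K_v = lim_{s→0} s·D(s)G(s) = 10.3·4.8/5.5 = 8.989.
Steady-state error to a unit ramp: e_ss = 1/K_v = 0.111.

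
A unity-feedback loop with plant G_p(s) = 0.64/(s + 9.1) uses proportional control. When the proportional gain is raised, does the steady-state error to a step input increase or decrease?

The position error constant K_pos = K_p·G_p(0) grows with K_p, and e_ss = 1/(1+K_pos) falls.

decrease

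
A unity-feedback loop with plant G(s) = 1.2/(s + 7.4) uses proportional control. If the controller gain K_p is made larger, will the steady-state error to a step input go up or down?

The position error constant K_pos = K_p·G(0) grows with K_p, and e_ss = 1/(1+K_pos) falls.

decrease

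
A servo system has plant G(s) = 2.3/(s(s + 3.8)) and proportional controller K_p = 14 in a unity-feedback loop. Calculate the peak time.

T_p = 0.588 s

The closed-loop denominator s² + 3.8s + 32.2 gives ω_n = √32.2 = 5.675 and ζ = 3.8/(2ω_n) = 0.3348.
Damped frequency ω_d = ω_n√(1−ζ²) = 5.347 rad/s, so peak time T_p = π/ω_d = 0.588 s.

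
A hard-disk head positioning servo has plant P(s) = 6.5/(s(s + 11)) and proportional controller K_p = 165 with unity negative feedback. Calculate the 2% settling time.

The closed-loop denominator s² + 11s + 1072 gives ω_n = √1072 = 32.75 and ζ = 11/(2ω_n) = 0.1679.
2% settling time T_s ≈ 4/(ζω_n) = 4/5.5 = 0.727 s.

T_s ≈ 0.727 s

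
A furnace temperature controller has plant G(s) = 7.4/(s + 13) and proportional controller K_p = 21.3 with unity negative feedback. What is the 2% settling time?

Closed-loop transfer function: T(s) = K_p·G(s)/(1 + K_p·G(s)) = 157.6/(s + 13 + 157.6) = 157.6/(s + 170.6).
Time constant τ = 1/170.6 = 0.005861 s, so the 2% settling time is about 4τ = 0.0234 s.

T_s ≈ 0.0234 s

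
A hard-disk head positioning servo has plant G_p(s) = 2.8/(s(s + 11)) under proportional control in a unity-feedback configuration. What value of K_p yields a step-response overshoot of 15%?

From %OS = 100·exp(−πζ/√(1−ζ²)) = 15%, ζ = −ln(0.15)/√(π²+ln²(0.15)) = 0.5169.
Characteristic equation s² + 11s + 2.8K_p = 0 gives ζ = 11/(2√(2.8K_p)).
Setting ζ = 0.5169: √(2.8K_p) = 11/(2·0.5169) = 10.64, so K_p = 113.2/2.8 = 40.4.

K_p = 40.4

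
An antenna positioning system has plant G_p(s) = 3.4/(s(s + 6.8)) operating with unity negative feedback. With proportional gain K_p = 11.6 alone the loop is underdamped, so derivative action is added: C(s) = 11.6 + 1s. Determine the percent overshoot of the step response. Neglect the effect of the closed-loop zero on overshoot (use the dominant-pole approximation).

Forward path: (11.6 + 1s)·3.4/(s(s+6.8)). The closed-loop characteristic equation is s² + (6.8 + 3.4·1)s + 3.4·11.6 = 0.
That is s² + 10.2s + 39.44 = 0, so ω_n = 6.28 rad/s and ζ = 10.2/(2·6.28) = 0.8121.
%OS = 100·exp(−πζ/√(1−ζ²)) = 1.26%.

1.26%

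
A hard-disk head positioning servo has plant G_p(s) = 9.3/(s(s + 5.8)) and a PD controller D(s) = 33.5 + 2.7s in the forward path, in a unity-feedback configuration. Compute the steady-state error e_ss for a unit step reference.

0

The open loop D(s)G_p(s) has a pole at the origin (type 1), so the static position error constant is infinite and e_ss = 1/(1+∞) = 0.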